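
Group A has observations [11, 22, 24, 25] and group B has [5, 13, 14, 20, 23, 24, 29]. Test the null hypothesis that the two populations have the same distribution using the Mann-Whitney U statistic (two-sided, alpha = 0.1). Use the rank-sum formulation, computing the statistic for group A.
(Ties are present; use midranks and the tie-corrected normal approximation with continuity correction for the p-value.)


Step 1: Combine and sort all 11 observations; assign midranks.
sorted (value, group): (5,Y), (11,X), (13,Y), (14,Y), (20,Y), (22,X), (23,Y), (24,X), (24,Y), (25,X), (29,Y)
ranks: 5->1, 11->2, 13->3, 14->4, 20->5, 22->6, 23->7, 24->8.5, 24->8.5, 25->10, 29->11
Step 2: Rank sum for X: R1 = 2 + 6 + 8.5 + 10 = 26.5.
Step 3: U_X = R1 - n1(n1+1)/2 = 26.5 - 4*5/2 = 26.5 - 10 = 16.5.
       U_Y = n1*n2 - U_X = 28 - 16.5 = 11.5.
Step 4: Ties are present, so use the tie-corrected normal approximation (with continuity correction) for the p-value.
Step 5: p-value = 0.704817; compare to alpha = 0.1. fail to reject H0.

U_X = 16.5, p = 0.704817, fail to reject H0 at alpha = 0.1.


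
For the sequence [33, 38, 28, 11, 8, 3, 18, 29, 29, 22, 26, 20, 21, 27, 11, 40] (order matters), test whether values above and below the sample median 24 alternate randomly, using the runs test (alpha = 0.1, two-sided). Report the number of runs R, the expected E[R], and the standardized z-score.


Step 1: Compute median = 24; label A = above, B = below.
Labels in order: AAABBBBAABABBABA  (n_A = 8, n_B = 8)
Step 2: Count runs R = 9.
Step 3: Under H0 (random ordering), E[R] = 2*n_A*n_B/(n_A+n_B) + 1 = 2*8*8/16 + 1 = 9.0000.
        Var[R] = 2*n_A*n_B*(2*n_A*n_B - n_A - n_B) / ((n_A+n_B)^2 * (n_A+n_B-1)) = 14336/3840 = 3.7333.
        SD[R] = 1.9322.
Step 4: R = E[R], so z = 0 with no continuity correction.
Step 5: Two-sided p-value via normal approximation = 2*(1 - Phi(|z|)) = 1.000000.
Step 6: alpha = 0.1. fail to reject H0.

R = 9, z = 0.0000, p = 1.000000, fail to reject H0.


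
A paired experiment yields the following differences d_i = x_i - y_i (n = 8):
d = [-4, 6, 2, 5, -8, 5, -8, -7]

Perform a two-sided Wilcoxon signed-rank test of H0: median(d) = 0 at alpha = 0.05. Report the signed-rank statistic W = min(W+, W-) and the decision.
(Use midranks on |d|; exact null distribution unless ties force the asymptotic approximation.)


Step 1: Drop any zero differences (none here) and take |d_i|.
|d| = [4, 6, 2, 5, 8, 5, 8, 7]
Step 2: Midrank |d_i| (ties get averaged ranks).
ranks: |4|->2, |6|->5, |2|->1, |5|->3.5, |8|->7.5, |5|->3.5, |8|->7.5, |7|->6
Step 3: Attach original signs; sum ranks with positive sign and with negative sign.
W+ = 5 + 1 + 3.5 + 3.5 = 13
W- = 2 + 7.5 + 7.5 + 6 = 23
(Check: W+ + W- = 36 should equal n(n+1)/2 = 36.)
Step 4: Test statistic W = min(W+, W-) = 13.
Step 5: Ties in |d|, so use the tie-corrected normal approximation.
        E[W] = n(n+1)/4 = 8*9/4 = 18.
        Tie groups: |d|=5 (t=2), |d|=8 (t=2); sum(t^3 - t) = 12.
        Var[W] = n(n+1)(2n+1)/24 - sum(t^3-t)/48 = 1224/24 - 12/48 = 50.75.
        z = (W - E[W]) / sqrt(Var[W]) = (13 - 18) / 7.1239 = -0.7019.
        Two-sided p = 2*Phi(z) = 0.482765.
Step 6: alpha = 0.05. fail to reject H0.

W+ = 13, W- = 23, W = min = 13, p = 0.482765, fail to reject H0.


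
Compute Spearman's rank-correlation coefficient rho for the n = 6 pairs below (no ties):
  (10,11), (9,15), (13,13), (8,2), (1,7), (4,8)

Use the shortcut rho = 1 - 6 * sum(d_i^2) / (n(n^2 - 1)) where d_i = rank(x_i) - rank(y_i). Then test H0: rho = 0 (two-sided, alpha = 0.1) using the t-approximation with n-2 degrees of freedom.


Step 1: Rank x and y separately (midranks; no ties here).
rank(x): 10->5, 9->4, 13->6, 8->3, 1->1, 4->2
rank(y): 11->4, 15->6, 13->5, 2->1, 7->2, 8->3
Step 2: d_i = R_x(i) - R_y(i); compute d_i^2.
  (5-4)^2=1, (4-6)^2=4, (6-5)^2=1, (3-1)^2=4, (1-2)^2=1, (2-3)^2=1
sum(d^2) = 12.
Step 3: rho = 1 - 6*12 / (6*(6^2 - 1)) = 1 - 72/210 = 0.657143.
Step 4: Under H0, t = rho * sqrt((n-2)/(1-rho^2)) = 1.7436 ~ t(4).
Step 5: Two-sided p-value from the t-distribution with 4 df = 0.156175.
Step 6: alpha = 0.1. fail to reject H0.

rho = 0.6571, p = 0.156175, fail to reject H0 at alpha = 0.1.


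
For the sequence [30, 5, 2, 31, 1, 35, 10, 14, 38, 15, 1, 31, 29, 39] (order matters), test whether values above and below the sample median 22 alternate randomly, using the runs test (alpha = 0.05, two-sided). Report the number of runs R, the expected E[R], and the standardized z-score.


Step 1: Compute median = 22; label A = above, B = below.
Labels in order: ABBABABBABBAAA  (n_A = 7, n_B = 7)
Step 2: Count runs R = 9.
Step 3: Under H0 (random ordering), E[R] = 2*n_A*n_B/(n_A+n_B) + 1 = 2*7*7/14 + 1 = 8.0000.
        Var[R] = 2*n_A*n_B*(2*n_A*n_B - n_A - n_B) / ((n_A+n_B)^2 * (n_A+n_B-1)) = 8232/2548 = 3.2308.
        SD[R] = 1.7974.
Step 4: Continuity-corrected z = (R - 0.5 - E[R]) / SD[R] = (9 - 0.5 - 8.0000) / 1.7974 = 0.2782.
Step 5: Two-sided p-value via normal approximation = 2*(1 - Phi(|z|)) = 0.780879.
Step 6: alpha = 0.05. fail to reject H0.

R = 9, z = 0.2782, p = 0.780879, fail to reject H0.


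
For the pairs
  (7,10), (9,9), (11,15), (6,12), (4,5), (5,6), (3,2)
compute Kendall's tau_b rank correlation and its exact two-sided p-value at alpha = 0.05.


Step 1: Enumerate the 21 unordered pairs (i,j) with i<j and classify each by sign(x_j-x_i) * sign(y_j-y_i).
  (1,2):dx=+2,dy=-1->D; (1,3):dx=+4,dy=+5->C; (1,4):dx=-1,dy=+2->D; (1,5):dx=-3,dy=-5->C
  (1,6):dx=-2,dy=-4->C; (1,7):dx=-4,dy=-8->C; (2,3):dx=+2,dy=+6->C; (2,4):dx=-3,dy=+3->D
  (2,5):dx=-5,dy=-4->C; (2,6):dx=-4,dy=-3->C; (2,7):dx=-6,dy=-7->C; (3,4):dx=-5,dy=-3->C
  (3,5):dx=-7,dy=-10->C; (3,6):dx=-6,dy=-9->C; (3,7):dx=-8,dy=-13->C; (4,5):dx=-2,dy=-7->C
  (4,6):dx=-1,dy=-6->C; (4,7):dx=-3,dy=-10->C; (5,6):dx=+1,dy=+1->C; (5,7):dx=-1,dy=-3->C
  (6,7):dx=-2,dy=-4->C
Step 2: C = 18, D = 3, total pairs = 21.
Step 3: tau = (C - D)/(n(n-1)/2) = (18 - 3)/21 = 0.714286.
Step 4: Exact two-sided p-value (enumerate n! = 5040 permutations of y under H0): p = 0.030159.
Step 5: alpha = 0.05. reject H0.

tau_b = 0.7143 (C=18, D=3), p = 0.030159, reject H0.


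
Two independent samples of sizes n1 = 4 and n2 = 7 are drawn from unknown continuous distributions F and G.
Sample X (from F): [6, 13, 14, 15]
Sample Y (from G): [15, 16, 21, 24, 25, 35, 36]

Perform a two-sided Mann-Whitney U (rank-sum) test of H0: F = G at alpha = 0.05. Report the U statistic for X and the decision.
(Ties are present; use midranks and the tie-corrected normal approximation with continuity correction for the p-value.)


Step 1: Combine and sort all 11 observations; assign midranks.
sorted (value, group): (6,X), (13,X), (14,X), (15,X), (15,Y), (16,Y), (21,Y), (24,Y), (25,Y), (35,Y), (36,Y)
ranks: 6->1, 13->2, 14->3, 15->4.5, 15->4.5, 16->6, 21->7, 24->8, 25->9, 35->10, 36->11
Step 2: Rank sum for X: R1 = 1 + 2 + 3 + 4.5 = 10.5.
Step 3: U_X = R1 - n1(n1+1)/2 = 10.5 - 4*5/2 = 10.5 - 10 = 0.5.
       U_Y = n1*n2 - U_X = 28 - 0.5 = 27.5.
Step 4: Ties are present, so use the tie-corrected normal approximation (with continuity correction) for the p-value.
Step 5: p-value = 0.013802; compare to alpha = 0.05. reject H0.

U_X = 0.5, p = 0.013802, reject H0 at alpha = 0.05.


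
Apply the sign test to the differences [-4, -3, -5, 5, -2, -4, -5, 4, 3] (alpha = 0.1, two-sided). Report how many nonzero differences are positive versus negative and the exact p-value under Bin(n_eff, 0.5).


Step 1: Discard zero differences. Original n = 9; n_eff = number of nonzero differences = 9.
Nonzero differences (with sign): -4, -3, -5, +5, -2, -4, -5, +4, +3
Step 2: Count signs: positive = 3, negative = 6.
Step 3: Under H0: P(positive) = 0.5, so the number of positives S ~ Bin(9, 0.5).
Step 4: Two-sided exact p-value = sum of Bin(9,0.5) probabilities at or below the observed probability = 0.507812.
Step 5: alpha = 0.1. fail to reject H0.

n_eff = 9, pos = 3, neg = 6, p = 0.507812, fail to reject H0.


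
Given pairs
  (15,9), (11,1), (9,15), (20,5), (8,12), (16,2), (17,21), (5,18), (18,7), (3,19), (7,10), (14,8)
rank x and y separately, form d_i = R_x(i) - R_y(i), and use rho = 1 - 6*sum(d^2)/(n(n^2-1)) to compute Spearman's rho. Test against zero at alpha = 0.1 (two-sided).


Step 1: Rank x and y separately (midranks; no ties here).
rank(x): 15->8, 11->6, 9->5, 20->12, 8->4, 16->9, 17->10, 5->2, 18->11, 3->1, 7->3, 14->7
rank(y): 9->6, 1->1, 15->9, 5->3, 12->8, 2->2, 21->12, 18->10, 7->4, 19->11, 10->7, 8->5
Step 2: d_i = R_x(i) - R_y(i); compute d_i^2.
  (8-6)^2=4, (6-1)^2=25, (5-9)^2=16, (12-3)^2=81, (4-8)^2=16, (9-2)^2=49, (10-12)^2=4, (2-10)^2=64, (11-4)^2=49, (1-11)^2=100, (3-7)^2=16, (7-5)^2=4
sum(d^2) = 428.
Step 3: rho = 1 - 6*428 / (12*(12^2 - 1)) = 1 - 2568/1716 = -0.496503.
Step 4: Under H0, t = rho * sqrt((n-2)/(1-rho^2)) = -1.8088 ~ t(10).
Step 5: Two-sided p-value from the t-distribution with 10 df = 0.100603.
Step 6: alpha = 0.1. fail to reject H0.

rho = -0.4965, p = 0.100603, fail to reject H0 at alpha = 0.1.


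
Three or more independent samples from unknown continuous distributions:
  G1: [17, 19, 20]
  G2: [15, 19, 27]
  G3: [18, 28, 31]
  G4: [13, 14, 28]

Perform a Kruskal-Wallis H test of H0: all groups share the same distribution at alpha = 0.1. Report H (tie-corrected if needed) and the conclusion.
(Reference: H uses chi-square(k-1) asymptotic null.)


Step 1: Combine all N = 12 observations and assign midranks.
sorted (value, group, rank): (13,G4,1), (14,G4,2), (15,G2,3), (17,G1,4), (18,G3,5), (19,G1,6.5), (19,G2,6.5), (20,G1,8), (27,G2,9), (28,G3,10.5), (28,G4,10.5), (31,G3,12)
Step 2: Sum ranks within each group.
R_1 = 18.5 (n_1 = 3)
R_2 = 18.5 (n_2 = 3)
R_3 = 27.5 (n_3 = 3)
R_4 = 13.5 (n_4 = 3)
Step 3: H = 12/(N(N+1)) * sum(R_i^2/n_i) - 3(N+1)
     = 12/(12*13) * (18.5^2/3 + 18.5^2/3 + 27.5^2/3 + 13.5^2/3) - 3*13
     = 0.076923 * 541 - 39
     = 2.615385.
Step 4: Ties present; correction factor C = 1 - 12/(12^3 - 12) = 0.993007. Corrected H = 2.615385 / 0.993007 = 2.633803.
Step 5: Under H0, H ~ chi^2(3); p-value = 0.451594.
Step 6: alpha = 0.1. fail to reject H0.

H = 2.6338, df = 3, p = 0.451594, fail to reject H0.


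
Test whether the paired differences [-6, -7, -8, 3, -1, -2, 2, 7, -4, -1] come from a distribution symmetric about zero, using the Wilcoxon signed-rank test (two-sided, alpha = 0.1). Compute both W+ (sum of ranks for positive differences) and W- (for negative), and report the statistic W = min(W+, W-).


Step 1: Drop any zero differences (none here) and take |d_i|.
|d| = [6, 7, 8, 3, 1, 2, 2, 7, 4, 1]
Step 2: Midrank |d_i| (ties get averaged ranks).
ranks: |6|->7, |7|->8.5, |8|->10, |3|->5, |1|->1.5, |2|->3.5, |2|->3.5, |7|->8.5, |4|->6, |1|->1.5
Step 3: Attach original signs; sum ranks with positive sign and with negative sign.
W+ = 5 + 3.5 + 8.5 = 17
W- = 7 + 8.5 + 10 + 1.5 + 3.5 + 6 + 1.5 = 38
(Check: W+ + W- = 55 should equal n(n+1)/2 = 55.)
Step 4: Test statistic W = min(W+, W-) = 17.
Step 5: Ties in |d|, so use the tie-corrected normal approximation.
        E[W] = n(n+1)/4 = 10*11/4 = 27.5.
        Tie groups: |d|=1 (t=2), |d|=2 (t=2), |d|=7 (t=2); sum(t^3 - t) = 18.
        Var[W] = n(n+1)(2n+1)/24 - sum(t^3-t)/48 = 2310/24 - 18/48 = 95.875.
        z = (W - E[W]) / sqrt(Var[W]) = (17 - 27.5) / 9.7916 = -1.0724.
        Two-sided p = 2*Phi(z) = 0.283563.
Step 6: alpha = 0.1. fail to reject H0.

W+ = 17, W- = 38, W = min = 17, p = 0.283563, fail to reject H0.


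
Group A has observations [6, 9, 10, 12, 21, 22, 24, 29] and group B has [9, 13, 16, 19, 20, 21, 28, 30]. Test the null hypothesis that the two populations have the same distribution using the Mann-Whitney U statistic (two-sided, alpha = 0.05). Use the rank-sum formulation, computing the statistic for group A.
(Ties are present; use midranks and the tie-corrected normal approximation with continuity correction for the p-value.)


Step 1: Combine and sort all 16 observations; assign midranks.
sorted (value, group): (6,X), (9,X), (9,Y), (10,X), (12,X), (13,Y), (16,Y), (19,Y), (20,Y), (21,X), (21,Y), (22,X), (24,X), (28,Y), (29,X), (30,Y)
ranks: 6->1, 9->2.5, 9->2.5, 10->4, 12->5, 13->6, 16->7, 19->8, 20->9, 21->10.5, 21->10.5, 22->12, 24->13, 28->14, 29->15, 30->16
Step 2: Rank sum for X: R1 = 1 + 2.5 + 4 + 5 + 10.5 + 12 + 13 + 15 = 63.
Step 3: U_X = R1 - n1(n1+1)/2 = 63 - 8*9/2 = 63 - 36 = 27.
       U_Y = n1*n2 - U_X = 64 - 27 = 37.
Step 4: Ties are present, so use the tie-corrected normal approximation (with continuity correction) for the p-value.
Step 5: p-value = 0.636006; compare to alpha = 0.05. fail to reject H0.

U_X = 27, p = 0.636006, fail to reject H0 at alpha = 0.05.


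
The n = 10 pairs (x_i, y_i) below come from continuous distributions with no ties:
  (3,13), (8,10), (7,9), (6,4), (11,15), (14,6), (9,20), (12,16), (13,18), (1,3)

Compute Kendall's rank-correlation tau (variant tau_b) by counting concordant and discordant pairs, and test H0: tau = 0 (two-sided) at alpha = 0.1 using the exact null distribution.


Step 1: Enumerate the 45 unordered pairs (i,j) with i<j and classify each by sign(x_j-x_i) * sign(y_j-y_i).
  (1,2):dx=+5,dy=-3->D; (1,3):dx=+4,dy=-4->D; (1,4):dx=+3,dy=-9->D; (1,5):dx=+8,dy=+2->C
  (1,6):dx=+11,dy=-7->D; (1,7):dx=+6,dy=+7->C; (1,8):dx=+9,dy=+3->C; (1,9):dx=+10,dy=+5->C
  (1,10):dx=-2,dy=-10->C; (2,3):dx=-1,dy=-1->C; (2,4):dx=-2,dy=-6->C; (2,5):dx=+3,dy=+5->C
  (2,6):dx=+6,dy=-4->D; (2,7):dx=+1,dy=+10->C; (2,8):dx=+4,dy=+6->C; (2,9):dx=+5,dy=+8->C
  (2,10):dx=-7,dy=-7->C; (3,4):dx=-1,dy=-5->C; (3,5):dx=+4,dy=+6->C; (3,6):dx=+7,dy=-3->D
  (3,7):dx=+2,dy=+11->C; (3,8):dx=+5,dy=+7->C; (3,9):dx=+6,dy=+9->C; (3,10):dx=-6,dy=-6->C
  (4,5):dx=+5,dy=+11->C; (4,6):dx=+8,dy=+2->C; (4,7):dx=+3,dy=+16->C; (4,8):dx=+6,dy=+12->C
  (4,9):dx=+7,dy=+14->C; (4,10):dx=-5,dy=-1->C; (5,6):dx=+3,dy=-9->D; (5,7):dx=-2,dy=+5->D
  (5,8):dx=+1,dy=+1->C; (5,9):dx=+2,dy=+3->C; (5,10):dx=-10,dy=-12->C; (6,7):dx=-5,dy=+14->D
  (6,8):dx=-2,dy=+10->D; (6,9):dx=-1,dy=+12->D; (6,10):dx=-13,dy=-3->C; (7,8):dx=+3,dy=-4->D
  (7,9):dx=+4,dy=-2->D; (7,10):dx=-8,dy=-17->C; (8,9):dx=+1,dy=+2->C; (8,10):dx=-11,dy=-13->C
  (9,10):dx=-12,dy=-15->C
Step 2: C = 32, D = 13, total pairs = 45.
Step 3: tau = (C - D)/(n(n-1)/2) = (32 - 13)/45 = 0.422222.
Step 4: Exact two-sided p-value (enumerate n! = 3628800 permutations of y under H0): p = 0.108313.
Step 5: alpha = 0.1. fail to reject H0.

tau_b = 0.4222 (C=32, D=13), p = 0.108313, fail to reject H0.


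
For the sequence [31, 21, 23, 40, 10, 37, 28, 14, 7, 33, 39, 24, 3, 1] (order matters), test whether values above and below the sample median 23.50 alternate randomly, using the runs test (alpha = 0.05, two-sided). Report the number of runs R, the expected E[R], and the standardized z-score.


Step 1: Compute median = 23.50; label A = above, B = below.
Labels in order: ABBABAABBAAABB  (n_A = 7, n_B = 7)
Step 2: Count runs R = 8.
Step 3: Under H0 (random ordering), E[R] = 2*n_A*n_B/(n_A+n_B) + 1 = 2*7*7/14 + 1 = 8.0000.
        Var[R] = 2*n_A*n_B*(2*n_A*n_B - n_A - n_B) / ((n_A+n_B)^2 * (n_A+n_B-1)) = 8232/2548 = 3.2308.
        SD[R] = 1.7974.
Step 4: R = E[R], so z = 0 with no continuity correction.
Step 5: Two-sided p-value via normal approximation = 2*(1 - Phi(|z|)) = 1.000000.
Step 6: alpha = 0.05. fail to reject H0.

R = 8, z = 0.0000, p = 1.000000, fail to reject H0.


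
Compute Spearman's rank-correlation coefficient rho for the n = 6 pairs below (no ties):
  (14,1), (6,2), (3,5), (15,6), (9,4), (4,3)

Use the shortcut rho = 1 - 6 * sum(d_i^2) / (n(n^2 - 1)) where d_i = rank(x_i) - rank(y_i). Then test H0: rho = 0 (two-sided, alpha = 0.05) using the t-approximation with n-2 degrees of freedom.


Step 1: Rank x and y separately (midranks; no ties here).
rank(x): 14->5, 6->3, 3->1, 15->6, 9->4, 4->2
rank(y): 1->1, 2->2, 5->5, 6->6, 4->4, 3->3
Step 2: d_i = R_x(i) - R_y(i); compute d_i^2.
  (5-1)^2=16, (3-2)^2=1, (1-5)^2=16, (6-6)^2=0, (4-4)^2=0, (2-3)^2=1
sum(d^2) = 34.
Step 3: rho = 1 - 6*34 / (6*(6^2 - 1)) = 1 - 204/210 = 0.028571.
Step 4: Under H0, t = rho * sqrt((n-2)/(1-rho^2)) = 0.0572 ~ t(4).
Step 5: Two-sided p-value from the t-distribution with 4 df = 0.957155.
Step 6: alpha = 0.05. fail to reject H0.

rho = 0.0286, p = 0.957155, fail to reject H0 at alpha = 0.05.


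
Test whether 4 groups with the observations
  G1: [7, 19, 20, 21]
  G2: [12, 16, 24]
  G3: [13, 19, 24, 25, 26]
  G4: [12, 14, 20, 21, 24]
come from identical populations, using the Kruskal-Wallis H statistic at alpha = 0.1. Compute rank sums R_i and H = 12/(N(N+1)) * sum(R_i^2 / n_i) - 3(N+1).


Step 1: Combine all N = 17 observations and assign midranks.
sorted (value, group, rank): (7,G1,1), (12,G2,2.5), (12,G4,2.5), (13,G3,4), (14,G4,5), (16,G2,6), (19,G1,7.5), (19,G3,7.5), (20,G1,9.5), (20,G4,9.5), (21,G1,11.5), (21,G4,11.5), (24,G2,14), (24,G3,14), (24,G4,14), (25,G3,16), (26,G3,17)
Step 2: Sum ranks within each group.
R_1 = 29.5 (n_1 = 4)
R_2 = 22.5 (n_2 = 3)
R_3 = 58.5 (n_3 = 5)
R_4 = 42.5 (n_4 = 5)
Step 3: H = 12/(N(N+1)) * sum(R_i^2/n_i) - 3(N+1)
     = 12/(17*18) * (29.5^2/4 + 22.5^2/3 + 58.5^2/5 + 42.5^2/5) - 3*18
     = 0.039216 * 1432.01 - 54
     = 2.157353.
Step 4: Ties present; correction factor C = 1 - 48/(17^3 - 17) = 0.990196. Corrected H = 2.157353 / 0.990196 = 2.178713.
Step 5: Under H0, H ~ chi^2(3); p-value = 0.536153.
Step 6: alpha = 0.1. fail to reject H0.

H = 2.1787, df = 3, p = 0.536153, fail to reject H0.


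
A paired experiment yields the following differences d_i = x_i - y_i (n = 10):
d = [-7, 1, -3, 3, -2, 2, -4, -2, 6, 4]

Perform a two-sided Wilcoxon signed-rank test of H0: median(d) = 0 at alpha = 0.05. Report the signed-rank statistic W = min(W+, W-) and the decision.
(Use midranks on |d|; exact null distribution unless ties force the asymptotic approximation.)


Step 1: Drop any zero differences (none here) and take |d_i|.
|d| = [7, 1, 3, 3, 2, 2, 4, 2, 6, 4]
Step 2: Midrank |d_i| (ties get averaged ranks).
ranks: |7|->10, |1|->1, |3|->5.5, |3|->5.5, |2|->3, |2|->3, |4|->7.5, |2|->3, |6|->9, |4|->7.5
Step 3: Attach original signs; sum ranks with positive sign and with negative sign.
W+ = 1 + 5.5 + 3 + 9 + 7.5 = 26
W- = 10 + 5.5 + 3 + 7.5 + 3 = 29
(Check: W+ + W- = 55 should equal n(n+1)/2 = 55.)
Step 4: Test statistic W = min(W+, W-) = 26.
Step 5: Ties in |d|, so use the tie-corrected normal approximation.
        E[W] = n(n+1)/4 = 10*11/4 = 27.5.
        Tie groups: |d|=2 (t=3), |d|=3 (t=2), |d|=4 (t=2); sum(t^3 - t) = 36.
        Var[W] = n(n+1)(2n+1)/24 - sum(t^3-t)/48 = 2310/24 - 36/48 = 95.5.
        z = (W - E[W]) / sqrt(Var[W]) = (26 - 27.5) / 9.7724 = -0.1535.
        Two-sided p = 2*Phi(z) = 0.878009.
Step 6: alpha = 0.05. fail to reject H0.

W+ = 26, W- = 29, W = min = 26, p = 0.878009, fail to reject H0.


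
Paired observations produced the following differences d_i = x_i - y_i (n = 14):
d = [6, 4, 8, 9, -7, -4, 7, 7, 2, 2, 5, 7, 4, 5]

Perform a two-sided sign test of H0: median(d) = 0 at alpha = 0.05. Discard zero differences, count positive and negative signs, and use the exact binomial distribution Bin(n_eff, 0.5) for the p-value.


Step 1: Discard zero differences. Original n = 14; n_eff = number of nonzero differences = 14.
Nonzero differences (with sign): +6, +4, +8, +9, -7, -4, +7, +7, +2, +2, +5, +7, +4, +5
Step 2: Count signs: positive = 12, negative = 2.
Step 3: Under H0: P(positive) = 0.5, so the number of positives S ~ Bin(14, 0.5).
Step 4: Two-sided exact p-value = sum of Bin(14,0.5) probabilities at or below the observed probability = 0.012939.
Step 5: alpha = 0.05. reject H0.

n_eff = 14, pos = 12, neg = 2, p = 0.012939, reject H0.


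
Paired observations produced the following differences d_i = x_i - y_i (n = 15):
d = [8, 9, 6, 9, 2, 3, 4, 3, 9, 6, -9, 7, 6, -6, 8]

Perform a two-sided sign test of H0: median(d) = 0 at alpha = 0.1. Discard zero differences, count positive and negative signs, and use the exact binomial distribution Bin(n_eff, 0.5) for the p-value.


Step 1: Discard zero differences. Original n = 15; n_eff = number of nonzero differences = 15.
Nonzero differences (with sign): +8, +9, +6, +9, +2, +3, +4, +3, +9, +6, -9, +7, +6, -6, +8
Step 2: Count signs: positive = 13, negative = 2.
Step 3: Under H0: P(positive) = 0.5, so the number of positives S ~ Bin(15, 0.5).
Step 4: Two-sided exact p-value = sum of Bin(15,0.5) probabilities at or below the observed probability = 0.007385.
Step 5: alpha = 0.1. reject H0.

n_eff = 15, pos = 13, neg = 2, p = 0.007385, reject H0.


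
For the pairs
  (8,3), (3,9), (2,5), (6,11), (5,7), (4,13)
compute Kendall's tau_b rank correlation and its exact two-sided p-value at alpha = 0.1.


Step 1: Enumerate the 15 unordered pairs (i,j) with i<j and classify each by sign(x_j-x_i) * sign(y_j-y_i).
  (1,2):dx=-5,dy=+6->D; (1,3):dx=-6,dy=+2->D; (1,4):dx=-2,dy=+8->D; (1,5):dx=-3,dy=+4->D
  (1,6):dx=-4,dy=+10->D; (2,3):dx=-1,dy=-4->C; (2,4):dx=+3,dy=+2->C; (2,5):dx=+2,dy=-2->D
  (2,6):dx=+1,dy=+4->C; (3,4):dx=+4,dy=+6->C; (3,5):dx=+3,dy=+2->C; (3,6):dx=+2,dy=+8->C
  (4,5):dx=-1,dy=-4->C; (4,6):dx=-2,dy=+2->D; (5,6):dx=-1,dy=+6->D
Step 2: C = 7, D = 8, total pairs = 15.
Step 3: tau = (C - D)/(n(n-1)/2) = (7 - 8)/15 = -0.066667.
Step 4: Exact two-sided p-value (enumerate n! = 720 permutations of y under H0): p = 1.000000.
Step 5: alpha = 0.1. fail to reject H0.

tau_b = -0.0667 (C=7, D=8), p = 1.000000, fail to reject H0.


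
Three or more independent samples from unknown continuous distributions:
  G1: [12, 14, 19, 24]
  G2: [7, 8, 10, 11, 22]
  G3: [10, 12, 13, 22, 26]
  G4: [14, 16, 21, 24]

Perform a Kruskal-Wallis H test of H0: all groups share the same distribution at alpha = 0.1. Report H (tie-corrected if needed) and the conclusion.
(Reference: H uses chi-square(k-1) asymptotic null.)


Step 1: Combine all N = 18 observations and assign midranks.
sorted (value, group, rank): (7,G2,1), (8,G2,2), (10,G2,3.5), (10,G3,3.5), (11,G2,5), (12,G1,6.5), (12,G3,6.5), (13,G3,8), (14,G1,9.5), (14,G4,9.5), (16,G4,11), (19,G1,12), (21,G4,13), (22,G2,14.5), (22,G3,14.5), (24,G1,16.5), (24,G4,16.5), (26,G3,18)
Step 2: Sum ranks within each group.
R_1 = 44.5 (n_1 = 4)
R_2 = 26 (n_2 = 5)
R_3 = 50.5 (n_3 = 5)
R_4 = 50 (n_4 = 4)
Step 3: H = 12/(N(N+1)) * sum(R_i^2/n_i) - 3(N+1)
     = 12/(18*19) * (44.5^2/4 + 26^2/5 + 50.5^2/5 + 50^2/4) - 3*19
     = 0.035088 * 1765.31 - 57
     = 4.940789.
Step 4: Ties present; correction factor C = 1 - 30/(18^3 - 18) = 0.994840. Corrected H = 4.940789 / 0.994840 = 4.966416.
Step 5: Under H0, H ~ chi^2(3); p-value = 0.174273.
Step 6: alpha = 0.1. fail to reject H0.

H = 4.9664, df = 3, p = 0.174273, fail to reject H0.


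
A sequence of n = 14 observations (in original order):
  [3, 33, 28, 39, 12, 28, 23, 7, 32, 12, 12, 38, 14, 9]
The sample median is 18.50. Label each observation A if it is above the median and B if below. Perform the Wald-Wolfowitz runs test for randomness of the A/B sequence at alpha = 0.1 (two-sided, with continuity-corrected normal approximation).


Step 1: Compute median = 18.50; label A = above, B = below.
Labels in order: BAAABAABABBABB  (n_A = 7, n_B = 7)
Step 2: Count runs R = 9.
Step 3: Under H0 (random ordering), E[R] = 2*n_A*n_B/(n_A+n_B) + 1 = 2*7*7/14 + 1 = 8.0000.
        Var[R] = 2*n_A*n_B*(2*n_A*n_B - n_A - n_B) / ((n_A+n_B)^2 * (n_A+n_B-1)) = 8232/2548 = 3.2308.
        SD[R] = 1.7974.
Step 4: Continuity-corrected z = (R - 0.5 - E[R]) / SD[R] = (9 - 0.5 - 8.0000) / 1.7974 = 0.2782.
Step 5: Two-sided p-value via normal approximation = 2*(1 - Phi(|z|)) = 0.780879.
Step 6: alpha = 0.1. fail to reject H0.

R = 9, z = 0.2782, p = 0.780879, fail to reject H0.


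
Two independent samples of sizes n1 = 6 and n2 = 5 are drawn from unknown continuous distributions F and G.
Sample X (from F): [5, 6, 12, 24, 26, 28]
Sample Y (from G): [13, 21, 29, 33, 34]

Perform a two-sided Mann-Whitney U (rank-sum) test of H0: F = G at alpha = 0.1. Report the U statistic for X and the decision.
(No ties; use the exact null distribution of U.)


Step 1: Combine and sort all 11 observations; assign midranks.
sorted (value, group): (5,X), (6,X), (12,X), (13,Y), (21,Y), (24,X), (26,X), (28,X), (29,Y), (33,Y), (34,Y)
ranks: 5->1, 6->2, 12->3, 13->4, 21->5, 24->6, 26->7, 28->8, 29->9, 33->10, 34->11
Step 2: Rank sum for X: R1 = 1 + 2 + 3 + 6 + 7 + 8 = 27.
Step 3: U_X = R1 - n1(n1+1)/2 = 27 - 6*7/2 = 27 - 21 = 6.
       U_Y = n1*n2 - U_X = 30 - 6 = 24.
Step 4: No ties, so the exact null distribution of U (based on enumerating the C(11,6) = 462 equally likely rank assignments) gives the two-sided p-value.
Step 5: p-value = 0.125541; compare to alpha = 0.1. fail to reject H0.

U_X = 6, p = 0.125541, fail to reject H0 at alpha = 0.1.


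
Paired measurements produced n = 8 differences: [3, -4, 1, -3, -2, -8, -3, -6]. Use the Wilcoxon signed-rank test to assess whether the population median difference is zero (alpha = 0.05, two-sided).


Step 1: Drop any zero differences (none here) and take |d_i|.
|d| = [3, 4, 1, 3, 2, 8, 3, 6]
Step 2: Midrank |d_i| (ties get averaged ranks).
ranks: |3|->4, |4|->6, |1|->1, |3|->4, |2|->2, |8|->8, |3|->4, |6|->7
Step 3: Attach original signs; sum ranks with positive sign and with negative sign.
W+ = 4 + 1 = 5
W- = 6 + 4 + 2 + 8 + 4 + 7 = 31
(Check: W+ + W- = 36 should equal n(n+1)/2 = 36.)
Step 4: Test statistic W = min(W+, W-) = 5.
Step 5: Ties in |d|, so use the tie-corrected normal approximation.
        E[W] = n(n+1)/4 = 8*9/4 = 18.
        Tie groups: |d|=3 (t=3); sum(t^3 - t) = 24.
        Var[W] = n(n+1)(2n+1)/24 - sum(t^3-t)/48 = 1224/24 - 24/48 = 50.5.
        z = (W - E[W]) / sqrt(Var[W]) = (5 - 18) / 7.1063 = -1.8294.
        Two-sided p = 2*Phi(z) = 0.067347.
Step 6: alpha = 0.05. fail to reject H0.

W+ = 5, W- = 31, W = min = 5, p = 0.067347, fail to reject H0.


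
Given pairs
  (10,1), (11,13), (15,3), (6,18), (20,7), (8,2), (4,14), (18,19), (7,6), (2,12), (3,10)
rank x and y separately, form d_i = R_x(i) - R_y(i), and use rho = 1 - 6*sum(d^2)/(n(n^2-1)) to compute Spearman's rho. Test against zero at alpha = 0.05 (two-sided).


Step 1: Rank x and y separately (midranks; no ties here).
rank(x): 10->7, 11->8, 15->9, 6->4, 20->11, 8->6, 4->3, 18->10, 7->5, 2->1, 3->2
rank(y): 1->1, 13->8, 3->3, 18->10, 7->5, 2->2, 14->9, 19->11, 6->4, 12->7, 10->6
Step 2: d_i = R_x(i) - R_y(i); compute d_i^2.
  (7-1)^2=36, (8-8)^2=0, (9-3)^2=36, (4-10)^2=36, (11-5)^2=36, (6-2)^2=16, (3-9)^2=36, (10-11)^2=1, (5-4)^2=1, (1-7)^2=36, (2-6)^2=16
sum(d^2) = 250.
Step 3: rho = 1 - 6*250 / (11*(11^2 - 1)) = 1 - 1500/1320 = -0.136364.
Step 4: Under H0, t = rho * sqrt((n-2)/(1-rho^2)) = -0.4129 ~ t(9).
Step 5: Two-sided p-value from the t-distribution with 9 df = 0.689309.
Step 6: alpha = 0.05. fail to reject H0.

rho = -0.1364, p = 0.689309, fail to reject H0 at alpha = 0.05.


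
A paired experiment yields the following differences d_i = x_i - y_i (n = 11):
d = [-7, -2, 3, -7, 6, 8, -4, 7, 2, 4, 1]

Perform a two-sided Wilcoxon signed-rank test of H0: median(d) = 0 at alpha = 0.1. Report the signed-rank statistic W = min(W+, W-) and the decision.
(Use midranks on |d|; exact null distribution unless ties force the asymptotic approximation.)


Step 1: Drop any zero differences (none here) and take |d_i|.
|d| = [7, 2, 3, 7, 6, 8, 4, 7, 2, 4, 1]
Step 2: Midrank |d_i| (ties get averaged ranks).
ranks: |7|->9, |2|->2.5, |3|->4, |7|->9, |6|->7, |8|->11, |4|->5.5, |7|->9, |2|->2.5, |4|->5.5, |1|->1
Step 3: Attach original signs; sum ranks with positive sign and with negative sign.
W+ = 4 + 7 + 11 + 9 + 2.5 + 5.5 + 1 = 40
W- = 9 + 2.5 + 9 + 5.5 = 26
(Check: W+ + W- = 66 should equal n(n+1)/2 = 66.)
Step 4: Test statistic W = min(W+, W-) = 26.
Step 5: Ties in |d|, so use the tie-corrected normal approximation.
        E[W] = n(n+1)/4 = 11*12/4 = 33.
        Tie groups: |d|=2 (t=2), |d|=4 (t=2), |d|=7 (t=3); sum(t^3 - t) = 36.
        Var[W] = n(n+1)(2n+1)/24 - sum(t^3-t)/48 = 3036/24 - 36/48 = 125.75.
        z = (W - E[W]) / sqrt(Var[W]) = (26 - 33) / 11.2138 = -0.6242.
        Two-sided p = 2*Phi(z) = 0.532477.
Step 6: alpha = 0.1. fail to reject H0.

W+ = 40, W- = 26, W = min = 26, p = 0.532477, fail to reject H0.


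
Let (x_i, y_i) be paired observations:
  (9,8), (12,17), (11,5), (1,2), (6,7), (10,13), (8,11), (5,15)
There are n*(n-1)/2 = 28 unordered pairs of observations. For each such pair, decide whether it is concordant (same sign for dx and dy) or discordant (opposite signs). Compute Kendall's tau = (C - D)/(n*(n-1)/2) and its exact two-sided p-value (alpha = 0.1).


Step 1: Enumerate the 28 unordered pairs (i,j) with i<j and classify each by sign(x_j-x_i) * sign(y_j-y_i).
  (1,2):dx=+3,dy=+9->C; (1,3):dx=+2,dy=-3->D; (1,4):dx=-8,dy=-6->C; (1,5):dx=-3,dy=-1->C
  (1,6):dx=+1,dy=+5->C; (1,7):dx=-1,dy=+3->D; (1,8):dx=-4,dy=+7->D; (2,3):dx=-1,dy=-12->C
  (2,4):dx=-11,dy=-15->C; (2,5):dx=-6,dy=-10->C; (2,6):dx=-2,dy=-4->C; (2,7):dx=-4,dy=-6->C
  (2,8):dx=-7,dy=-2->C; (3,4):dx=-10,dy=-3->C; (3,5):dx=-5,dy=+2->D; (3,6):dx=-1,dy=+8->D
  (3,7):dx=-3,dy=+6->D; (3,8):dx=-6,dy=+10->D; (4,5):dx=+5,dy=+5->C; (4,6):dx=+9,dy=+11->C
  (4,7):dx=+7,dy=+9->C; (4,8):dx=+4,dy=+13->C; (5,6):dx=+4,dy=+6->C; (5,7):dx=+2,dy=+4->C
  (5,8):dx=-1,dy=+8->D; (6,7):dx=-2,dy=-2->C; (6,8):dx=-5,dy=+2->D; (7,8):dx=-3,dy=+4->D
Step 2: C = 18, D = 10, total pairs = 28.
Step 3: tau = (C - D)/(n(n-1)/2) = (18 - 10)/28 = 0.285714.
Step 4: Exact two-sided p-value (enumerate n! = 40320 permutations of y under H0): p = 0.398760.
Step 5: alpha = 0.1. fail to reject H0.

tau_b = 0.2857 (C=18, D=10), p = 0.398760, fail to reject H0.


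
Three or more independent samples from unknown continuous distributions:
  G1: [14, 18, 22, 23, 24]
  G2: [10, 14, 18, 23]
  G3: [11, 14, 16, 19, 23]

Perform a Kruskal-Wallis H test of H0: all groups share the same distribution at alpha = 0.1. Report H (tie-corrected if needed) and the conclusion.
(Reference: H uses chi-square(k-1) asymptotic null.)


Step 1: Combine all N = 14 observations and assign midranks.
sorted (value, group, rank): (10,G2,1), (11,G3,2), (14,G1,4), (14,G2,4), (14,G3,4), (16,G3,6), (18,G1,7.5), (18,G2,7.5), (19,G3,9), (22,G1,10), (23,G1,12), (23,G2,12), (23,G3,12), (24,G1,14)
Step 2: Sum ranks within each group.
R_1 = 47.5 (n_1 = 5)
R_2 = 24.5 (n_2 = 4)
R_3 = 33 (n_3 = 5)
Step 3: H = 12/(N(N+1)) * sum(R_i^2/n_i) - 3(N+1)
     = 12/(14*15) * (47.5^2/5 + 24.5^2/4 + 33^2/5) - 3*15
     = 0.057143 * 819.112 - 45
     = 1.806429.
Step 4: Ties present; correction factor C = 1 - 54/(14^3 - 14) = 0.980220. Corrected H = 1.806429 / 0.980220 = 1.842881.
Step 5: Under H0, H ~ chi^2(2); p-value = 0.397945.
Step 6: alpha = 0.1. fail to reject H0.

H = 1.8429, df = 2, p = 0.397945, fail to reject H0.


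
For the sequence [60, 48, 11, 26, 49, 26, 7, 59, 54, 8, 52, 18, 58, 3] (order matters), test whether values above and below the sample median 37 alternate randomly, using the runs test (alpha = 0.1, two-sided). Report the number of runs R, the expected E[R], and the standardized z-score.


Step 1: Compute median = 37; label A = above, B = below.
Labels in order: AABBABBAABABAB  (n_A = 7, n_B = 7)
Step 2: Count runs R = 10.
Step 3: Under H0 (random ordering), E[R] = 2*n_A*n_B/(n_A+n_B) + 1 = 2*7*7/14 + 1 = 8.0000.
        Var[R] = 2*n_A*n_B*(2*n_A*n_B - n_A - n_B) / ((n_A+n_B)^2 * (n_A+n_B-1)) = 8232/2548 = 3.2308.
        SD[R] = 1.7974.
Step 4: Continuity-corrected z = (R - 0.5 - E[R]) / SD[R] = (10 - 0.5 - 8.0000) / 1.7974 = 0.8345.
Step 5: Two-sided p-value via normal approximation = 2*(1 - Phi(|z|)) = 0.403986.
Step 6: alpha = 0.1. fail to reject H0.

R = 10, z = 0.8345, p = 0.403986, fail to reject H0.


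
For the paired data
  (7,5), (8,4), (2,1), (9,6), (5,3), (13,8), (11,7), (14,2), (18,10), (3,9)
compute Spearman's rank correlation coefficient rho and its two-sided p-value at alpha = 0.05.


Step 1: Rank x and y separately (midranks; no ties here).
rank(x): 7->4, 8->5, 2->1, 9->6, 5->3, 13->8, 11->7, 14->9, 18->10, 3->2
rank(y): 5->5, 4->4, 1->1, 6->6, 3->3, 8->8, 7->7, 2->2, 10->10, 9->9
Step 2: d_i = R_x(i) - R_y(i); compute d_i^2.
  (4-5)^2=1, (5-4)^2=1, (1-1)^2=0, (6-6)^2=0, (3-3)^2=0, (8-8)^2=0, (7-7)^2=0, (9-2)^2=49, (10-10)^2=0, (2-9)^2=49
sum(d^2) = 100.
Step 3: rho = 1 - 6*100 / (10*(10^2 - 1)) = 1 - 600/990 = 0.393939.
Step 4: Under H0, t = rho * sqrt((n-2)/(1-rho^2)) = 1.2123 ~ t(8).
Step 5: Two-sided p-value from the t-distribution with 8 df = 0.259998.
Step 6: alpha = 0.05. fail to reject H0.

rho = 0.3939, p = 0.259998, fail to reject H0 at alpha = 0.05.


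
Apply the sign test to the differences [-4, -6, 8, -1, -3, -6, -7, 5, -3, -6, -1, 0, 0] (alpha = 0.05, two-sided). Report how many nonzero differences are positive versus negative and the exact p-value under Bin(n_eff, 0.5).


Step 1: Discard zero differences. Original n = 13; n_eff = number of nonzero differences = 11.
Nonzero differences (with sign): -4, -6, +8, -1, -3, -6, -7, +5, -3, -6, -1
Step 2: Count signs: positive = 2, negative = 9.
Step 3: Under H0: P(positive) = 0.5, so the number of positives S ~ Bin(11, 0.5).
Step 4: Two-sided exact p-value = sum of Bin(11,0.5) probabilities at or below the observed probability = 0.065430.
Step 5: alpha = 0.05. fail to reject H0.

n_eff = 11, pos = 2, neg = 9, p = 0.065430, fail to reject H0.


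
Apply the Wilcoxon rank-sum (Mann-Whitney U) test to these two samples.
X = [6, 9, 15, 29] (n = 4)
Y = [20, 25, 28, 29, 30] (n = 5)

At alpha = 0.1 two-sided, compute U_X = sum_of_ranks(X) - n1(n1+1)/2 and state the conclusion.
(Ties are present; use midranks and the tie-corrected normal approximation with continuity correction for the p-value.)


Step 1: Combine and sort all 9 observations; assign midranks.
sorted (value, group): (6,X), (9,X), (15,X), (20,Y), (25,Y), (28,Y), (29,X), (29,Y), (30,Y)
ranks: 6->1, 9->2, 15->3, 20->4, 25->5, 28->6, 29->7.5, 29->7.5, 30->9
Step 2: Rank sum for X: R1 = 1 + 2 + 3 + 7.5 = 13.5.
Step 3: U_X = R1 - n1(n1+1)/2 = 13.5 - 4*5/2 = 13.5 - 10 = 3.5.
       U_Y = n1*n2 - U_X = 20 - 3.5 = 16.5.
Step 4: Ties are present, so use the tie-corrected normal approximation (with continuity correction) for the p-value.
Step 5: p-value = 0.139983; compare to alpha = 0.1. fail to reject H0.

U_X = 3.5, p = 0.139983, fail to reject H0 at alpha = 0.1.


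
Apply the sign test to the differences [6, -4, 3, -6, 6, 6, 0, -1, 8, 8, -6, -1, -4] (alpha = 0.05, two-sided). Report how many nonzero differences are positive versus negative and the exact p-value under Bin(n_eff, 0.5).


Step 1: Discard zero differences. Original n = 13; n_eff = number of nonzero differences = 12.
Nonzero differences (with sign): +6, -4, +3, -6, +6, +6, -1, +8, +8, -6, -1, -4
Step 2: Count signs: positive = 6, negative = 6.
Step 3: Under H0: P(positive) = 0.5, so the number of positives S ~ Bin(12, 0.5).
Step 4: Two-sided exact p-value = sum of Bin(12,0.5) probabilities at or below the observed probability = 1.000000.
Step 5: alpha = 0.05. fail to reject H0.

n_eff = 12, pos = 6, neg = 6, p = 1.000000, fail to reject H0.


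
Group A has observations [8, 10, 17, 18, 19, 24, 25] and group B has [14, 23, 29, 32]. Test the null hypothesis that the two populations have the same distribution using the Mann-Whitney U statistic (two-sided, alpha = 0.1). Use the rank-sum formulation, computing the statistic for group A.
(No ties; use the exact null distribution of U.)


Step 1: Combine and sort all 11 observations; assign midranks.
sorted (value, group): (8,X), (10,X), (14,Y), (17,X), (18,X), (19,X), (23,Y), (24,X), (25,X), (29,Y), (32,Y)
ranks: 8->1, 10->2, 14->3, 17->4, 18->5, 19->6, 23->7, 24->8, 25->9, 29->10, 32->11
Step 2: Rank sum for X: R1 = 1 + 2 + 4 + 5 + 6 + 8 + 9 = 35.
Step 3: U_X = R1 - n1(n1+1)/2 = 35 - 7*8/2 = 35 - 28 = 7.
       U_Y = n1*n2 - U_X = 28 - 7 = 21.
Step 4: No ties, so the exact null distribution of U (based on enumerating the C(11,7) = 330 equally likely rank assignments) gives the two-sided p-value.
Step 5: p-value = 0.230303; compare to alpha = 0.1. fail to reject H0.

U_X = 7, p = 0.230303, fail to reject H0 at alpha = 0.1.


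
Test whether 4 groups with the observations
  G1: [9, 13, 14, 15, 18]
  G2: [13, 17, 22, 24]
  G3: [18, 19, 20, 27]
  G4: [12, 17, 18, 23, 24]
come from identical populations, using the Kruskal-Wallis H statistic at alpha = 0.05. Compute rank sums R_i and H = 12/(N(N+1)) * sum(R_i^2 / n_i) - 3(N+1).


Step 1: Combine all N = 18 observations and assign midranks.
sorted (value, group, rank): (9,G1,1), (12,G4,2), (13,G1,3.5), (13,G2,3.5), (14,G1,5), (15,G1,6), (17,G2,7.5), (17,G4,7.5), (18,G1,10), (18,G3,10), (18,G4,10), (19,G3,12), (20,G3,13), (22,G2,14), (23,G4,15), (24,G2,16.5), (24,G4,16.5), (27,G3,18)
Step 2: Sum ranks within each group.
R_1 = 25.5 (n_1 = 5)
R_2 = 41.5 (n_2 = 4)
R_3 = 53 (n_3 = 4)
R_4 = 51 (n_4 = 5)
Step 3: H = 12/(N(N+1)) * sum(R_i^2/n_i) - 3(N+1)
     = 12/(18*19) * (25.5^2/5 + 41.5^2/4 + 53^2/4 + 51^2/5) - 3*19
     = 0.035088 * 1783.06 - 57
     = 5.563596.
Step 4: Ties present; correction factor C = 1 - 42/(18^3 - 18) = 0.992776. Corrected H = 5.563596 / 0.992776 = 5.604080.
Step 5: Under H0, H ~ chi^2(3); p-value = 0.132544.
Step 6: alpha = 0.05. fail to reject H0.

H = 5.6041, df = 3, p = 0.132544, fail to reject H0.


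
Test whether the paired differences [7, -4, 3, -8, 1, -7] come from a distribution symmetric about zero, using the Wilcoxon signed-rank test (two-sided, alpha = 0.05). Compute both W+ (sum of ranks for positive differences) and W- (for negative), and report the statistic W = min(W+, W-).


Step 1: Drop any zero differences (none here) and take |d_i|.
|d| = [7, 4, 3, 8, 1, 7]
Step 2: Midrank |d_i| (ties get averaged ranks).
ranks: |7|->4.5, |4|->3, |3|->2, |8|->6, |1|->1, |7|->4.5
Step 3: Attach original signs; sum ranks with positive sign and with negative sign.
W+ = 4.5 + 2 + 1 = 7.5
W- = 3 + 6 + 4.5 = 13.5
(Check: W+ + W- = 21 should equal n(n+1)/2 = 21.)
Step 4: Test statistic W = min(W+, W-) = 7.5.
Step 5: Ties in |d|, so use the tie-corrected normal approximation.
        E[W] = n(n+1)/4 = 6*7/4 = 10.5.
        Tie groups: |d|=7 (t=2); sum(t^3 - t) = 6.
        Var[W] = n(n+1)(2n+1)/24 - sum(t^3-t)/48 = 546/24 - 6/48 = 22.625.
        z = (W - E[W]) / sqrt(Var[W]) = (7.5 - 10.5) / 4.7566 = -0.6307.
        Two-sided p = 2*Phi(z) = 0.528233.
Step 6: alpha = 0.05. fail to reject H0.

W+ = 7.5, W- = 13.5, W = min = 7.5, p = 0.528233, fail to reject H0.


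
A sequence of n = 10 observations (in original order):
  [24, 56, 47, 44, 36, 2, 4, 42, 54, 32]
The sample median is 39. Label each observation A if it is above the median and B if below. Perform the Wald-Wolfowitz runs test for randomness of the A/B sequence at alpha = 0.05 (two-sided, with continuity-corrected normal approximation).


Step 1: Compute median = 39; label A = above, B = below.
Labels in order: BAAABBBAAB  (n_A = 5, n_B = 5)
Step 2: Count runs R = 5.
Step 3: Under H0 (random ordering), E[R] = 2*n_A*n_B/(n_A+n_B) + 1 = 2*5*5/10 + 1 = 6.0000.
        Var[R] = 2*n_A*n_B*(2*n_A*n_B - n_A - n_B) / ((n_A+n_B)^2 * (n_A+n_B-1)) = 2000/900 = 2.2222.
        SD[R] = 1.4907.
Step 4: Continuity-corrected z = (R + 0.5 - E[R]) / SD[R] = (5 + 0.5 - 6.0000) / 1.4907 = -0.3354.
Step 5: Two-sided p-value via normal approximation = 2*(1 - Phi(|z|)) = 0.737316.
Step 6: alpha = 0.05. fail to reject H0.

R = 5, z = -0.3354, p = 0.737316, fail to reject H0.


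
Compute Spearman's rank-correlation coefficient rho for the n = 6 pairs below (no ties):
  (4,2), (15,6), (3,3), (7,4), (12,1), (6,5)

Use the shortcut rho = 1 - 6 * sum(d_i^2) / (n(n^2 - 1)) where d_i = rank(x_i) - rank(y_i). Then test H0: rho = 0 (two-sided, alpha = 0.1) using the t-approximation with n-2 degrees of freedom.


Step 1: Rank x and y separately (midranks; no ties here).
rank(x): 4->2, 15->6, 3->1, 7->4, 12->5, 6->3
rank(y): 2->2, 6->6, 3->3, 4->4, 1->1, 5->5
Step 2: d_i = R_x(i) - R_y(i); compute d_i^2.
  (2-2)^2=0, (6-6)^2=0, (1-3)^2=4, (4-4)^2=0, (5-1)^2=16, (3-5)^2=4
sum(d^2) = 24.
Step 3: rho = 1 - 6*24 / (6*(6^2 - 1)) = 1 - 144/210 = 0.314286.
Step 4: Under H0, t = rho * sqrt((n-2)/(1-rho^2)) = 0.6621 ~ t(4).
Step 5: Two-sided p-value from the t-distribution with 4 df = 0.544093.
Step 6: alpha = 0.1. fail to reject H0.

rho = 0.3143, p = 0.544093, fail to reject H0 at alpha = 0.1.


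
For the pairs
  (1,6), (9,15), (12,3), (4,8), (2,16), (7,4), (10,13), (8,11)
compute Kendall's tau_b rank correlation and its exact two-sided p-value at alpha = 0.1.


Step 1: Enumerate the 28 unordered pairs (i,j) with i<j and classify each by sign(x_j-x_i) * sign(y_j-y_i).
  (1,2):dx=+8,dy=+9->C; (1,3):dx=+11,dy=-3->D; (1,4):dx=+3,dy=+2->C; (1,5):dx=+1,dy=+10->C
  (1,6):dx=+6,dy=-2->D; (1,7):dx=+9,dy=+7->C; (1,8):dx=+7,dy=+5->C; (2,3):dx=+3,dy=-12->D
  (2,4):dx=-5,dy=-7->C; (2,5):dx=-7,dy=+1->D; (2,6):dx=-2,dy=-11->C; (2,7):dx=+1,dy=-2->D
  (2,8):dx=-1,dy=-4->C; (3,4):dx=-8,dy=+5->D; (3,5):dx=-10,dy=+13->D; (3,6):dx=-5,dy=+1->D
  (3,7):dx=-2,dy=+10->D; (3,8):dx=-4,dy=+8->D; (4,5):dx=-2,dy=+8->D; (4,6):dx=+3,dy=-4->D
  (4,7):dx=+6,dy=+5->C; (4,8):dx=+4,dy=+3->C; (5,6):dx=+5,dy=-12->D; (5,7):dx=+8,dy=-3->D
  (5,8):dx=+6,dy=-5->D; (6,7):dx=+3,dy=+9->C; (6,8):dx=+1,dy=+7->C; (7,8):dx=-2,dy=-2->C
Step 2: C = 13, D = 15, total pairs = 28.
Step 3: tau = (C - D)/(n(n-1)/2) = (13 - 15)/28 = -0.071429.
Step 4: Exact two-sided p-value (enumerate n! = 40320 permutations of y under H0): p = 0.904861.
Step 5: alpha = 0.1. fail to reject H0.

tau_b = -0.0714 (C=13, D=15), p = 0.904861, fail to reject H0.
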